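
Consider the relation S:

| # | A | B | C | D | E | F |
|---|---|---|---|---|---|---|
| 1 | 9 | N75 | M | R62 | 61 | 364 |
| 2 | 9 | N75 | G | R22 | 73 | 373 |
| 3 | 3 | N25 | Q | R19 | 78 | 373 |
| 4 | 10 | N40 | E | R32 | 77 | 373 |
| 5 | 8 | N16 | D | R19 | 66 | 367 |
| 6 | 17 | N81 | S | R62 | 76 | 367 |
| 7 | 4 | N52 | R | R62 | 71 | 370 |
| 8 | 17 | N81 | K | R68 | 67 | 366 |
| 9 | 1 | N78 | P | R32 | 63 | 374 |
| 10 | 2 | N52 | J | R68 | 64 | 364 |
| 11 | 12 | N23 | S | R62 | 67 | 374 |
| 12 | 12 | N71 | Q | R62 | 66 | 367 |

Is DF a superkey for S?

No

Rows 6 and 12 have the same DF value (D=R62, F=367) but are distinct tuples, so DF does not determine every attribute — not a superkey.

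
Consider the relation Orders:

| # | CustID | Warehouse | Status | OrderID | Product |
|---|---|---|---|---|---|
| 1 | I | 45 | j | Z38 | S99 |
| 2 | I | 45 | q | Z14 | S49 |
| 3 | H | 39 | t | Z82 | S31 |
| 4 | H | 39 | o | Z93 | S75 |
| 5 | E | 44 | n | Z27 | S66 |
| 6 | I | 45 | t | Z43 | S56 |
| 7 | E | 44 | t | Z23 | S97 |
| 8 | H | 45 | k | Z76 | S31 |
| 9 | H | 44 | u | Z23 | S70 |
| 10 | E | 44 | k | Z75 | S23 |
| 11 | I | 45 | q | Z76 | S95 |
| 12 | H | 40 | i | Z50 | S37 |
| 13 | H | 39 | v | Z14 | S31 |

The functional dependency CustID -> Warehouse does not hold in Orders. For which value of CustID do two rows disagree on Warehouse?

CustID=I: rows 1, 2, 6, 11 → Warehouse = 45, 45, 45, 45 ✓
CustID=H: rows 3, 4, 8, 9, 12, 13 → Warehouse takes values {39, 45, 44, 40} — violation
CustID=E: rows 5, 7, 10 → Warehouse = 44, 44, 44 ✓
The only CustID value with inconsistent Warehouse is CustID=H.

H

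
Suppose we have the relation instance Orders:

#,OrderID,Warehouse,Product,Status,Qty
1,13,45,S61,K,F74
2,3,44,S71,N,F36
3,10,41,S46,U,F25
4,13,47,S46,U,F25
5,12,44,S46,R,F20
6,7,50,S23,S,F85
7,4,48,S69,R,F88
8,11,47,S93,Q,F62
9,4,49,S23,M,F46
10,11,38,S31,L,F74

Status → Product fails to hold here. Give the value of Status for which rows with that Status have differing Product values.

Status=K: row 1 → Product = S61 ✓
Status=N: row 2 → Product = S71 ✓
Status=U: rows 3, 4 → Product = S46, S46 ✓
Status=R: rows 5, 7 → Product takes values {S46, S69} — violation
Status=S: row 6 → Product = S23 ✓
Status=Q: row 8 → Product = S93 ✓
Status=M: row 9 → Product = S23 ✓
Status=L: row 10 → Product = S31 ✓
The only Status value with inconsistent Product is Status=R.

R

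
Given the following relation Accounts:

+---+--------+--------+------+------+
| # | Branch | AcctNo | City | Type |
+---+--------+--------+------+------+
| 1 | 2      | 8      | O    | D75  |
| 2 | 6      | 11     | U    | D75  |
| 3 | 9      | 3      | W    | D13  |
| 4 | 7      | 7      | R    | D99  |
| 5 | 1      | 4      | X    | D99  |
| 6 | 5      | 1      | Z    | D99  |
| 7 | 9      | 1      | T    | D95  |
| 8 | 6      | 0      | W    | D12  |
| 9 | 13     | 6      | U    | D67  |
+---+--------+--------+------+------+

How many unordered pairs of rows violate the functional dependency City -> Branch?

City=U: violating pairs (2,9) — 1 pair.
City=W: violating pairs (3,8) — 1 pair.

2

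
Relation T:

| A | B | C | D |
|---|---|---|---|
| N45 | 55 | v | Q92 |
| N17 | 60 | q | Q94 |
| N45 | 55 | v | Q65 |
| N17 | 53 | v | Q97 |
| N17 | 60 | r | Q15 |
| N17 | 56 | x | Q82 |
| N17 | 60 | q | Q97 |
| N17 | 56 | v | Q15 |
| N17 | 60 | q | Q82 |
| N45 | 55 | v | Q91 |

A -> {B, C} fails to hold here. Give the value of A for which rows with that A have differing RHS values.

N17

A=N45: 3 rows → {B,C} = (55, v), (55, v), (55, v) ✓
A=N17: 7 rows → {B,C} takes values {(60, q), (53, v), (60, r), (56, x), (56, v)} — violation
The only A value with inconsistent RHS is A=N17.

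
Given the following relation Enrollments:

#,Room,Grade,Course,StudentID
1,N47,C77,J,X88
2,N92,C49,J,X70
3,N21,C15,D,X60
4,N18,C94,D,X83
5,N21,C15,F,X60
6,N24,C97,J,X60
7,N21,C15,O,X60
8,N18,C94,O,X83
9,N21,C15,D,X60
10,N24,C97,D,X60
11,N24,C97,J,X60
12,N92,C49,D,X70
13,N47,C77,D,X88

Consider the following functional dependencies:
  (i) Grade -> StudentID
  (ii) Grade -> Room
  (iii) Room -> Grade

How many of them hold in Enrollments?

3

(i) Grade -> StudentID: every LHS value maps to a single RHS value — holds.
(ii) Grade -> Room: every LHS value maps to a single RHS value — holds.
(iii) Room -> Grade: every LHS value maps to a single RHS value — holds.
3 of the 3 dependencies hold.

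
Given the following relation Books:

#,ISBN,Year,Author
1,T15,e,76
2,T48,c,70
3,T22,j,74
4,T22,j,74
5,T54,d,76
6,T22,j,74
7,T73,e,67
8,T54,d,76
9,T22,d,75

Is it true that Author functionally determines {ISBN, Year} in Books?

No

Author=76: rows 1, 5, 8 → {ISBN,Year} takes values {(T15, e), (T54, d)} — violation
Author=70: row 2 → {ISBN,Year} = (T48, c) ✓
Author=74: rows 3, 4, 6 → {ISBN,Year} = (T22, j), (T22, j), (T22, j) ✓
Author=67: row 7 → {ISBN,Year} = (T73, e) ✓
Author=75: row 9 → {ISBN,Year} = (T22, d) ✓
Two rows agree on Author but differ on {ISBN, Year}, so Author → {ISBN, Year} does not hold.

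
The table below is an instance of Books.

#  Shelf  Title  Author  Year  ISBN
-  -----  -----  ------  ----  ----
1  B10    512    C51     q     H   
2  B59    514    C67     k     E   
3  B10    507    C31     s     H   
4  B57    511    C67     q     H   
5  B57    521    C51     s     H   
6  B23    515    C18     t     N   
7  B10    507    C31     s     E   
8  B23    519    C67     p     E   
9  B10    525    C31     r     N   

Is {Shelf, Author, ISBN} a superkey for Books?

Yes

All 9 rows have distinct {Shelf, Author, ISBN} values, so {Shelf, Author, ISBN} → (all attributes) holds and {Shelf, Author, ISBN} is a superkey.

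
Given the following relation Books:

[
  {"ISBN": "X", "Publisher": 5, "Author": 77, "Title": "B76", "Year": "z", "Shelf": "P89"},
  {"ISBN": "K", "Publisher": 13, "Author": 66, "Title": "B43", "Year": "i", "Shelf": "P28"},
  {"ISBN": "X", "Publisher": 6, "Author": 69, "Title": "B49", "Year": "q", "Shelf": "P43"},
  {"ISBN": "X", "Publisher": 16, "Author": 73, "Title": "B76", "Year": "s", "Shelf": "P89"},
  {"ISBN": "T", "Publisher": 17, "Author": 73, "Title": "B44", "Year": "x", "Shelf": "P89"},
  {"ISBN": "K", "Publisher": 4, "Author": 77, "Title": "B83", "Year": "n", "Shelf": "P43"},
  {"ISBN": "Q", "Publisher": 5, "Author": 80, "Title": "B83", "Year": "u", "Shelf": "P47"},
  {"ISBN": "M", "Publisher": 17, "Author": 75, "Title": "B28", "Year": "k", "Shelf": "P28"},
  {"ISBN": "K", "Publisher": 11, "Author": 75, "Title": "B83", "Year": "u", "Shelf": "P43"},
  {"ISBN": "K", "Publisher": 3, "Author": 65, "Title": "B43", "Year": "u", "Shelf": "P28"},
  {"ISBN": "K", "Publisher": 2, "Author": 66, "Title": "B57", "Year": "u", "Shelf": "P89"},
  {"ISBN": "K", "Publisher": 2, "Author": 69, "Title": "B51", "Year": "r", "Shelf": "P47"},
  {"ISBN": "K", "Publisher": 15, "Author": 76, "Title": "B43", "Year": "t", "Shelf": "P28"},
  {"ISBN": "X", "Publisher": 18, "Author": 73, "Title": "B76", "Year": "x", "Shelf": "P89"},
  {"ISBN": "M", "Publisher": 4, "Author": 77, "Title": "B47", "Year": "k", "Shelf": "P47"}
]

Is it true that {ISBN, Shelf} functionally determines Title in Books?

(ISBN=X, Shelf=P89): 3 rows → Title = B76, B76, B76 ✓
(ISBN=K, Shelf=P28): 3 rows → Title = B43, B43, B43 ✓
(ISBN=X, Shelf=P43): 1 row → Title = B49 ✓
(ISBN=T, Shelf=P89): 1 row → Title = B44 ✓
(ISBN=K, Shelf=P43): 2 rows → Title = B83, B83 ✓
(ISBN=Q, Shelf=P47): 1 row → Title = B83 ✓
(ISBN=M, Shelf=P28): 1 row → Title = B28 ✓
(ISBN=K, Shelf=P89): 1 row → Title = B57 ✓
(ISBN=K, Shelf=P47): 1 row → Title = B51 ✓
(ISBN=M, Shelf=P47): 1 row → Title = B47 ✓
Every {ISBN, Shelf} value is associated with a single Title value, so {ISBN, Shelf} -> Title holds.

Yes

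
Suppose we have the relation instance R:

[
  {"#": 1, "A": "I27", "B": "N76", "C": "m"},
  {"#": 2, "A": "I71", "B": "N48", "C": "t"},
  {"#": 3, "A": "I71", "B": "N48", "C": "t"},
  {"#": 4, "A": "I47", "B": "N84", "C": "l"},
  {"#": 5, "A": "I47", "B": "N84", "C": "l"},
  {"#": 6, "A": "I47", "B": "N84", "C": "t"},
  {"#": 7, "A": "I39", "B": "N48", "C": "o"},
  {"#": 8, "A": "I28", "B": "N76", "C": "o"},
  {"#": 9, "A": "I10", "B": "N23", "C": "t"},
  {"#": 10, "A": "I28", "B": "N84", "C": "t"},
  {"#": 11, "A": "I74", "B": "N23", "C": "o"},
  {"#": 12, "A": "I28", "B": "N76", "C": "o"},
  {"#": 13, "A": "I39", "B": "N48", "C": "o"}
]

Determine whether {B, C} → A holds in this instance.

No

(B=N76, C=m): row 1 → A = I27 ✓
(B=N48, C=t): rows 2, 3 → A = I71, I71 ✓
(B=N84, C=l): rows 4, 5 → A = I47, I47 ✓
(B=N84, C=t): rows 6, 10 → A takes values {I47, I28} — violation
(B=N48, C=o): rows 7, 13 → A = I39, I39 ✓
(B=N76, C=o): rows 8, 12 → A = I28, I28 ✓
(B=N23, C=t): row 9 → A = I10 ✓
(B=N23, C=o): row 11 → A = I74 ✓
Two rows agree on {B, C} but differ on A, so {B, C} → A does not hold.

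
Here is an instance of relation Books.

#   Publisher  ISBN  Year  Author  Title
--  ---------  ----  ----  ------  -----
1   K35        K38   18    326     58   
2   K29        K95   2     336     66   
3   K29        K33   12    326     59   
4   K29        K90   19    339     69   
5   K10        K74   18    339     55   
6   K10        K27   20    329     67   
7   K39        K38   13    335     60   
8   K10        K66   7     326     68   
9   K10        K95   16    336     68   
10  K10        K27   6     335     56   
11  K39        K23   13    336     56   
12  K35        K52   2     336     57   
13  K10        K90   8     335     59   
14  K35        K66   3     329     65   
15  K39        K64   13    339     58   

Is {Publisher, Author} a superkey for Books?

Rows 10 and 13 have the same {Publisher, Author} value (Publisher=K10, Author=335) but are distinct tuples, so {Publisher, Author} does not determine every attribute — not a superkey.

No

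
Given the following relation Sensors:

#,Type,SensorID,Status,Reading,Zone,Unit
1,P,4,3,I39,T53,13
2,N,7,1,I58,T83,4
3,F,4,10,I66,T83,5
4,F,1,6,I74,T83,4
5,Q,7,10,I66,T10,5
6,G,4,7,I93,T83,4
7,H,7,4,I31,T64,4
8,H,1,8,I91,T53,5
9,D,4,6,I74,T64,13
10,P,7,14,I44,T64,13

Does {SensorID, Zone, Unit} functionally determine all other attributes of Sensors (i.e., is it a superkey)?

All 10 rows have distinct {SensorID, Zone, Unit} values, so {SensorID, Zone, Unit} → (all attributes) holds and {SensorID, Zone, Unit} is a superkey.

Yes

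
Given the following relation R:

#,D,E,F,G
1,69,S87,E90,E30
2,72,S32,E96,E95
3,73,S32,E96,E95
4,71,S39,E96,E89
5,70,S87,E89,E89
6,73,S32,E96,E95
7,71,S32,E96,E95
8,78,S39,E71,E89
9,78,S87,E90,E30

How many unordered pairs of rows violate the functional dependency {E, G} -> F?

1

(E=S87, G=E30): all 2 rows agree on F — 0 pairs.
(E=S32, G=E95): all 4 rows agree on F — 0 pairs.
(E=S39, G=E89): violating pairs (4,8) — 1 pair.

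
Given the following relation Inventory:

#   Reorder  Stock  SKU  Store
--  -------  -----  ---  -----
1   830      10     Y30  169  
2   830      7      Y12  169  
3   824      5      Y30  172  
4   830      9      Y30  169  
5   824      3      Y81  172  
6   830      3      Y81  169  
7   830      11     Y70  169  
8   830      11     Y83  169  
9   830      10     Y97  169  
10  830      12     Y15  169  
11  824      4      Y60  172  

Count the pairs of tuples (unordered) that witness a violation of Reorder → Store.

Reorder=830: all 8 rows agree on Store — 0 pairs.
Reorder=824: all 3 rows agree on Store — 0 pairs.

0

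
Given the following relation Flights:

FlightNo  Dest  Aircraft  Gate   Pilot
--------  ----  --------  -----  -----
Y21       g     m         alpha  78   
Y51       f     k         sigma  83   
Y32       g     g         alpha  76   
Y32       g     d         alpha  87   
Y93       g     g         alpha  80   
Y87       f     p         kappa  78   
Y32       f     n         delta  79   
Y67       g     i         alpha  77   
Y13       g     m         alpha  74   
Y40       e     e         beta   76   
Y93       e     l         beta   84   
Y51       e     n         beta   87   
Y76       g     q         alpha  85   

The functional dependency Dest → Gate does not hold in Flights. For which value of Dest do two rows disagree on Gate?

f

Dest=g: 7 rows → Gate = alpha, alpha, alpha, alpha, alpha, alpha, alpha ✓
Dest=f: 3 rows → Gate takes values {sigma, kappa, delta} — violation
Dest=e: 3 rows → Gate = beta, beta, beta ✓
The only Dest value with inconsistent Gate is Dest=f.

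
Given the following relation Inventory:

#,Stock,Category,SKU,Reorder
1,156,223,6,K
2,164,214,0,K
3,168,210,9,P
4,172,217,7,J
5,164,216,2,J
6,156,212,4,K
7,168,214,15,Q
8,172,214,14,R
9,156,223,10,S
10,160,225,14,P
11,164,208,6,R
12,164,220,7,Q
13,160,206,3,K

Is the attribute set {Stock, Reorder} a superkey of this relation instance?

No

Rows 1 and 6 have the same {Stock, Reorder} value (Stock=156, Reorder=K) but are distinct tuples, so {Stock, Reorder} does not determine every attribute — not a superkey.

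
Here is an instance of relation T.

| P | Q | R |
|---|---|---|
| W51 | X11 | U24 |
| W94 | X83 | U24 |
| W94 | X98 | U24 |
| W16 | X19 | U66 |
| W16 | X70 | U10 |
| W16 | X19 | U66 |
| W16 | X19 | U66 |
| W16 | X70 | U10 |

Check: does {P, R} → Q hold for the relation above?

No

(P=W51, R=U24): 1 row → Q = X11 ✓
(P=W94, R=U24): 2 rows → Q takes values {X83, X98} — violation
(P=W16, R=U66): 3 rows → Q = X19, X19, X19 ✓
(P=W16, R=U10): 2 rows → Q = X70, X70 ✓
Two rows agree on {P, R} but differ on Q, so {P, R} → Q does not hold.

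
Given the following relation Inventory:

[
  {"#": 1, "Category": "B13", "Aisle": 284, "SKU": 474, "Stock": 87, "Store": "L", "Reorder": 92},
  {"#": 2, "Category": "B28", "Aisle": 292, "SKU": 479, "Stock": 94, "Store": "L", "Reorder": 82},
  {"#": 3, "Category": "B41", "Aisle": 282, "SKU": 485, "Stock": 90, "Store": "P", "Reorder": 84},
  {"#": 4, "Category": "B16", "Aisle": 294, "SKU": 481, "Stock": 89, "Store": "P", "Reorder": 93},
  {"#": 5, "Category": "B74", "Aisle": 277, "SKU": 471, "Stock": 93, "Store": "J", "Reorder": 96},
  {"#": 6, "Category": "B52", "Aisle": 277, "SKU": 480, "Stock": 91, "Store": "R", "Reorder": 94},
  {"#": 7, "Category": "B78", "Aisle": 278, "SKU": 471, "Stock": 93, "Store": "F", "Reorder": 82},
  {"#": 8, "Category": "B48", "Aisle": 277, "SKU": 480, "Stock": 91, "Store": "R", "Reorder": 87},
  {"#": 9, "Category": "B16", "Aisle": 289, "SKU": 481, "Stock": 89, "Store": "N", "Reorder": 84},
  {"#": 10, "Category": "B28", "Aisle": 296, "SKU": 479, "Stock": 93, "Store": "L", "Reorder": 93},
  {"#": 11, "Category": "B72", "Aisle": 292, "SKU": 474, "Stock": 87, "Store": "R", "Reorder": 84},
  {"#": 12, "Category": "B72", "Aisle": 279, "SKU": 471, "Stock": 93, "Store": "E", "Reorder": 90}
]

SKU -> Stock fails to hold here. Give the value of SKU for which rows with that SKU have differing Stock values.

SKU=474: rows 1, 11 → Stock = 87, 87 ✓
SKU=479: rows 2, 10 → Stock takes values {94, 93} — violation
SKU=485: row 3 → Stock = 90 ✓
SKU=481: rows 4, 9 → Stock = 89, 89 ✓
SKU=471: rows 5, 7, 12 → Stock = 93, 93, 93 ✓
SKU=480: rows 6, 8 → Stock = 91, 91 ✓
The only SKU value with inconsistent Stock is SKU=479.

479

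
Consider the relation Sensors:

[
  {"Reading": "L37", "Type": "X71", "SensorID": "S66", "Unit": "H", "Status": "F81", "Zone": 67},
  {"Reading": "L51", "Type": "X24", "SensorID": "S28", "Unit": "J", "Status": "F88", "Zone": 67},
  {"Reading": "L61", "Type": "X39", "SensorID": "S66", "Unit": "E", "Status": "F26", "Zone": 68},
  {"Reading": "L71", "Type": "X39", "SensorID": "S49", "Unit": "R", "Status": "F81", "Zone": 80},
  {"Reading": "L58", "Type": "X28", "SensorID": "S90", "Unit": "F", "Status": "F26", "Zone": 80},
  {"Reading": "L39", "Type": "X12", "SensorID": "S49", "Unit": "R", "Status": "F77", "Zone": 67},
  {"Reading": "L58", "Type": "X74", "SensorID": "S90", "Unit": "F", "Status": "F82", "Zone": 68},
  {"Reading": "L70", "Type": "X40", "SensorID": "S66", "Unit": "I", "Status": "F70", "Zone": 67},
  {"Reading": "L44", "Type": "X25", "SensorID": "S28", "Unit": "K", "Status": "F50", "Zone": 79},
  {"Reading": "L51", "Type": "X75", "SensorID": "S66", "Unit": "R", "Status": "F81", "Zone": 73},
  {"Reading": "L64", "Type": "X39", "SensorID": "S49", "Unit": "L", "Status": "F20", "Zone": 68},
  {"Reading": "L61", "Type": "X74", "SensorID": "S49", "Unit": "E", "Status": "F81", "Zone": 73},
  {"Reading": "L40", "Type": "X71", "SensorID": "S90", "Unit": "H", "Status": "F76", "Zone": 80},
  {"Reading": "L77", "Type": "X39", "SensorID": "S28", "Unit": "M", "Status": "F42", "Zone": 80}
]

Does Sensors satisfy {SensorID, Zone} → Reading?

(SensorID=S66, Zone=67): 2 rows → Reading takes values {L37, L70} — violation
(SensorID=S28, Zone=67): 1 row → Reading = L51 ✓
(SensorID=S66, Zone=68): 1 row → Reading = L61 ✓
(SensorID=S49, Zone=80): 1 row → Reading = L71 ✓
(SensorID=S90, Zone=80): 2 rows → Reading takes values {L58, L40} — violation
(SensorID=S49, Zone=67): 1 row → Reading = L39 ✓
(SensorID=S90, Zone=68): 1 row → Reading = L58 ✓
(SensorID=S28, Zone=79): 1 row → Reading = L44 ✓
(SensorID=S66, Zone=73): 1 row → Reading = L51 ✓
(SensorID=S49, Zone=68): 1 row → Reading = L64 ✓
(SensorID=S49, Zone=73): 1 row → Reading = L61 ✓
(SensorID=S28, Zone=80): 1 row → Reading = L77 ✓
Two rows agree on {SensorID, Zone} but differ on Reading, so {SensorID, Zone} → Reading does not hold.

No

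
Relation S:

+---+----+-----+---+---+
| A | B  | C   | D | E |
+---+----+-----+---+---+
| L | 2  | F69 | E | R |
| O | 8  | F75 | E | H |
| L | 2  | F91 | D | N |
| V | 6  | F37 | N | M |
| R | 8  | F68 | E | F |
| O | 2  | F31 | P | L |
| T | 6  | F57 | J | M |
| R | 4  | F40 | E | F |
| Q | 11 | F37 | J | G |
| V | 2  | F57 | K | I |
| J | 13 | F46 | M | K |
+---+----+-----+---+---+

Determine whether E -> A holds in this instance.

No

E=R: 1 row → A = L ✓
E=H: 1 row → A = O ✓
E=N: 1 row → A = L ✓
E=M: 2 rows → A takes values {V, T} — violation
E=F: 2 rows → A = R, R ✓
E=L: 1 row → A = O ✓
E=G: 1 row → A = Q ✓
E=I: 1 row → A = V ✓
E=K: 1 row → A = J ✓
Two rows agree on E but differ on A, so E -> A does not hold.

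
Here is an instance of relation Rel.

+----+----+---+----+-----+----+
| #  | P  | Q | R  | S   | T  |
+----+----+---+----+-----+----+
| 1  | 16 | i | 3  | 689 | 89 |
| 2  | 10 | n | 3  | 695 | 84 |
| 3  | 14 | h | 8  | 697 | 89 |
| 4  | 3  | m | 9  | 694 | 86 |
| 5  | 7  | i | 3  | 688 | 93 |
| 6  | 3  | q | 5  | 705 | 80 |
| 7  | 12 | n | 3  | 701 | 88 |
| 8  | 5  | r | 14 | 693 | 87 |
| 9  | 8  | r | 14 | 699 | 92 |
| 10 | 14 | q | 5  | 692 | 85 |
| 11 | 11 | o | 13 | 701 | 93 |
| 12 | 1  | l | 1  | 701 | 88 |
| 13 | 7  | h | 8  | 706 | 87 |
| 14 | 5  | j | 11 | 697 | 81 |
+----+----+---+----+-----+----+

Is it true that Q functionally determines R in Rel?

Yes

Q=i: rows 1, 5 → R = 3, 3 ✓
Q=n: rows 2, 7 → R = 3, 3 ✓
Q=h: rows 3, 13 → R = 8, 8 ✓
Q=m: row 4 → R = 9 ✓
Q=q: rows 6, 10 → R = 5, 5 ✓
Q=r: rows 8, 9 → R = 14, 14 ✓
Q=o: row 11 → R = 13 ✓
Q=l: row 12 → R = 1 ✓
Q=j: row 14 → R = 11 ✓
Every Q value is associated with a single R value, so Q -> R holds.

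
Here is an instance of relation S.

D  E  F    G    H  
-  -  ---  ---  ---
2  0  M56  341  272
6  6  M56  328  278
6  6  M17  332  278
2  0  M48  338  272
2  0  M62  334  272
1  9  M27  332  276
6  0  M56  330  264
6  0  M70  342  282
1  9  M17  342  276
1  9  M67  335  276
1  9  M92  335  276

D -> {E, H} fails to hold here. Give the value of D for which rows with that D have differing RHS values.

6

D=2: 3 rows → {E,H} = (0, 272), (0, 272), (0, 272) ✓
D=6: 4 rows → {E,H} takes values {(6, 278), (0, 264), (0, 282)} — violation
D=1: 4 rows → {E,H} = (9, 276), (9, 276), (9, 276), (9, 276) ✓
The only D value with inconsistent RHS is D=6.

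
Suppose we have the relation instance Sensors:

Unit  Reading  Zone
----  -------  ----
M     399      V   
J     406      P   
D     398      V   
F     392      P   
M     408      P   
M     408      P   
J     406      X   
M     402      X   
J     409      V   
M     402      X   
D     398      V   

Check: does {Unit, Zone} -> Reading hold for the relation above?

(Unit=M, Zone=V): 1 row → Reading = 399 ✓
(Unit=J, Zone=P): 1 row → Reading = 406 ✓
(Unit=D, Zone=V): 2 rows → Reading = 398, 398 ✓
(Unit=F, Zone=P): 1 row → Reading = 392 ✓
(Unit=M, Zone=P): 2 rows → Reading = 408, 408 ✓
(Unit=J, Zone=X): 1 row → Reading = 406 ✓
(Unit=M, Zone=X): 2 rows → Reading = 402, 402 ✓
(Unit=J, Zone=V): 1 row → Reading = 409 ✓
Every {Unit, Zone} value is associated with a single Reading value, so {Unit, Zone} -> Reading holds.

Yes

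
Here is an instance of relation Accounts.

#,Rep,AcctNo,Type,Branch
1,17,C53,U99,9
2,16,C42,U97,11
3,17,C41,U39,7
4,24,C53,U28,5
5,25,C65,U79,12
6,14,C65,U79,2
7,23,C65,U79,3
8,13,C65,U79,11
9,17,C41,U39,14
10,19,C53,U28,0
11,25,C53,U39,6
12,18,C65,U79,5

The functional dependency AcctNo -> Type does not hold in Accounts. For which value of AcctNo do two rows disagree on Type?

AcctNo=C53: rows 1, 4, 10, 11 → Type takes values {U99, U28, U39} — violation
AcctNo=C42: row 2 → Type = U97 ✓
AcctNo=C41: rows 3, 9 → Type = U39, U39 ✓
AcctNo=C65: rows 5, 6, 7, 8, 12 → Type = U79, U79, U79, U79, U79 ✓
The only AcctNo value with inconsistent Type is AcctNo=C53.

C53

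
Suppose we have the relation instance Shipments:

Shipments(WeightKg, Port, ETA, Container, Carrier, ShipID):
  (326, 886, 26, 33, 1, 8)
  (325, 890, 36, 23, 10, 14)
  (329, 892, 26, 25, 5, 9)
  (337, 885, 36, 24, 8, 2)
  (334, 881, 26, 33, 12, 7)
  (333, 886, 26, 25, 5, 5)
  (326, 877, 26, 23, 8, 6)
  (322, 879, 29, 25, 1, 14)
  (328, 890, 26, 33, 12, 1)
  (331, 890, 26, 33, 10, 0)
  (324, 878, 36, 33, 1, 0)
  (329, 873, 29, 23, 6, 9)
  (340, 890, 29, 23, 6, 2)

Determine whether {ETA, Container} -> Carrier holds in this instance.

(ETA=26, Container=33): 4 rows → Carrier takes values {1, 12, 10} — violation
(ETA=36, Container=23): 1 row → Carrier = 10 ✓
(ETA=26, Container=25): 2 rows → Carrier = 5, 5 ✓
(ETA=36, Container=24): 1 row → Carrier = 8 ✓
(ETA=26, Container=23): 1 row → Carrier = 8 ✓
(ETA=29, Container=25): 1 row → Carrier = 1 ✓
(ETA=36, Container=33): 1 row → Carrier = 1 ✓
(ETA=29, Container=23): 2 rows → Carrier = 6, 6 ✓
Two rows agree on {ETA, Container} but differ on Carrier, so {ETA, Container} -> Carrier does not hold.

No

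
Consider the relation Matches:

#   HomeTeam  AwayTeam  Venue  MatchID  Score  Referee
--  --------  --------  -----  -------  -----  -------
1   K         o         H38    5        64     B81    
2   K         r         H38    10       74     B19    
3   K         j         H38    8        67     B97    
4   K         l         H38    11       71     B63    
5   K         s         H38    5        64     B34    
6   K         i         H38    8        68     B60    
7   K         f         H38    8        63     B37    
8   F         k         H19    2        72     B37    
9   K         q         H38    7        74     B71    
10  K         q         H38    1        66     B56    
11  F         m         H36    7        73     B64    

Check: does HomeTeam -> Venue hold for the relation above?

No

HomeTeam=K: rows 1, 2, 3, 4, 5, 6, 7, 9, 10 → Venue = H38, H38, H38, H38, H38, H38, H38, H38, H38 ✓
HomeTeam=F: rows 8, 11 → Venue takes values {H19, H36} — violation
Two rows agree on HomeTeam but differ on Venue, so HomeTeam -> Venue does not hold.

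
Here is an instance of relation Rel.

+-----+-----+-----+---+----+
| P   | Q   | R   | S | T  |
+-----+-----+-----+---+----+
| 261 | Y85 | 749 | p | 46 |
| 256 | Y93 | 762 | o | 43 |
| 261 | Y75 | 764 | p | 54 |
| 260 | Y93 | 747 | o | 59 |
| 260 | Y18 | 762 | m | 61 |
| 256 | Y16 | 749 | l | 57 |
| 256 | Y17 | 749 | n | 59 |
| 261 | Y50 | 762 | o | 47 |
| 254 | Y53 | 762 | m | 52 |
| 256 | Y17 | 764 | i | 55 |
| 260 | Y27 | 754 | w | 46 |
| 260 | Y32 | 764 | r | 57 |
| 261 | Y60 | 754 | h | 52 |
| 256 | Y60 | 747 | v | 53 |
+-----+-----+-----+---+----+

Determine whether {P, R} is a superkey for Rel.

No

Two distinct rows share (P=256, R=749), so {P, R} does not determine every attribute — not a superkey.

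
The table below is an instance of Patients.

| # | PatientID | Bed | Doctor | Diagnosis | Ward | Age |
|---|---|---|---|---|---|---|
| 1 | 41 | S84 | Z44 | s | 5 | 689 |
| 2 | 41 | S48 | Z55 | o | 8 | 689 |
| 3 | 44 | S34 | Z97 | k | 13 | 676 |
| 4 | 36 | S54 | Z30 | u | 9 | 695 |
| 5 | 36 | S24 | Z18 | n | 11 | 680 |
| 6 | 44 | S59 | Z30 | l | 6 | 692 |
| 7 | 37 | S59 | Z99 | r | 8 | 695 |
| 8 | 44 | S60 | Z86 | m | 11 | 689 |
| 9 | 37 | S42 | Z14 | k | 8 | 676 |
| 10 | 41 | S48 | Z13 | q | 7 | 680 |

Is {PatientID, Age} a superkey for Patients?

Rows 1 and 2 have the same {PatientID, Age} value (PatientID=41, Age=689) but are distinct tuples, so {PatientID, Age} does not determine every attribute — not a superkey.

No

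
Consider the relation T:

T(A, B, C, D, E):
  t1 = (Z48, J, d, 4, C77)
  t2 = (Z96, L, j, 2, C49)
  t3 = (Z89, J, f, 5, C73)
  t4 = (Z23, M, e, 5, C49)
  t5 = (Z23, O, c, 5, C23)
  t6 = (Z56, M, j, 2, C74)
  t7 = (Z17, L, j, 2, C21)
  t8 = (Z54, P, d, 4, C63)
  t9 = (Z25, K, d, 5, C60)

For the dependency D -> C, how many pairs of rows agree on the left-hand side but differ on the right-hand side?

6

D=4: all 2 rows agree on C — 0 pairs.
D=2: all 3 rows agree on C — 0 pairs.
D=5: violating pairs (3,4), (3,5), (3,9), (4,5), (4,9), (5,9) — 6 pairs.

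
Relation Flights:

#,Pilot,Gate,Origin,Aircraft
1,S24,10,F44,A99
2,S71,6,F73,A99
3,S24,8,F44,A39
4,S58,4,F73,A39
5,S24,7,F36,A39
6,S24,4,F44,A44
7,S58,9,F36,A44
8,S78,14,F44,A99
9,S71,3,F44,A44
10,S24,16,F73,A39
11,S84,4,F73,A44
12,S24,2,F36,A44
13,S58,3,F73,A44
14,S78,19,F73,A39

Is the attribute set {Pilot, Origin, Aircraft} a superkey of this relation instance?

All 14 rows have distinct {Pilot, Origin, Aircraft} values, so {Pilot, Origin, Aircraft} → (all attributes) holds and {Pilot, Origin, Aircraft} is a superkey.

Yes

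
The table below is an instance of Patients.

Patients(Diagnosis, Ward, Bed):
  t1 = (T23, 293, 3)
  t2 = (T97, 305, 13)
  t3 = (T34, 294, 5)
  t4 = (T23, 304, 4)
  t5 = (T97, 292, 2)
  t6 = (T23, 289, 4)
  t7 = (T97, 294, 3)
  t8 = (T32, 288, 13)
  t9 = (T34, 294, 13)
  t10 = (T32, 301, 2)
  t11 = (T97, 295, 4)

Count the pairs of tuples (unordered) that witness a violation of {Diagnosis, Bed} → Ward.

1

(Diagnosis=T23, Bed=4): violating pairs (4,6) — 1 pair.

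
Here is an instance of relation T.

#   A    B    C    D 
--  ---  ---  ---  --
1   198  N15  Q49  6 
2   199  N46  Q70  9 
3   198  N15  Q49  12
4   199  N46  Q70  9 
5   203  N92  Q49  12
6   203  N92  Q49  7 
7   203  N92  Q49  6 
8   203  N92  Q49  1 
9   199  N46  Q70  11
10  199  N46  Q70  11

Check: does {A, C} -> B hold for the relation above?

Yes

(A=198, C=Q49): rows 1, 3 → B = N15, N15 ✓
(A=199, C=Q70): rows 2, 4, 9, 10 → B = N46, N46, N46, N46 ✓
(A=203, C=Q49): rows 5, 6, 7, 8 → B = N92, N92, N92, N92 ✓
Every {A, C} value is associated with a single B value, so {A, C} -> B holds.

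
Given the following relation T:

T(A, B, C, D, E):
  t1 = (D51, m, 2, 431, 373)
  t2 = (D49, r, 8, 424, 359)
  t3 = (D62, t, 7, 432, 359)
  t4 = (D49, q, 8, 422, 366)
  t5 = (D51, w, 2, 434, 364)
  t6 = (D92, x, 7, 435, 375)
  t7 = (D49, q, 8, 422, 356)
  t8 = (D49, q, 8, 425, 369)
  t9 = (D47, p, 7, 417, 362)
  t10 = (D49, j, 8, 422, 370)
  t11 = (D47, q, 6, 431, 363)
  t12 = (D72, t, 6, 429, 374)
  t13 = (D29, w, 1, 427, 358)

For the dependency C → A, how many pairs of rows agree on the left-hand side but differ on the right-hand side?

C=2: all 2 rows agree on A — 0 pairs.
C=8: all 5 rows agree on A — 0 pairs.
C=7: violating pairs (3,6), (3,9), (6,9) — 3 pairs.
C=6: violating pairs (11,12) — 1 pair.

4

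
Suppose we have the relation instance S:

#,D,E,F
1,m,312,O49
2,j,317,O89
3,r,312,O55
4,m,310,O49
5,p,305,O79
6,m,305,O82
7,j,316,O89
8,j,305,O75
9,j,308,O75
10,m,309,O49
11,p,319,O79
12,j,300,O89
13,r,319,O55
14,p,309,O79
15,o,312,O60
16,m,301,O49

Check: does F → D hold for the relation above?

F=O49: rows 1, 4, 10, 16 → D = m, m, m, m ✓
F=O89: rows 2, 7, 12 → D = j, j, j ✓
F=O55: rows 3, 13 → D = r, r ✓
F=O79: rows 5, 11, 14 → D = p, p, p ✓
F=O82: row 6 → D = m ✓
F=O75: rows 8, 9 → D = j, j ✓
F=O60: row 15 → D = o ✓
Every F value is associated with a single D value, so F → D holds.

Yes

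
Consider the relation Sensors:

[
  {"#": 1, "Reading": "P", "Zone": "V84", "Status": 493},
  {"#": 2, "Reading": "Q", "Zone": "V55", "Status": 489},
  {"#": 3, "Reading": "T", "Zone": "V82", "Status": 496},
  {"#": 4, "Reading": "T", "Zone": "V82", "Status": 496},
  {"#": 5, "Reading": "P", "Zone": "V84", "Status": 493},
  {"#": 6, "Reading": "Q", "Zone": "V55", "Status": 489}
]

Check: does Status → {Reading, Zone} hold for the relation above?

Status=493: rows 1, 5 → {Reading,Zone} = (P, V84), (P, V84) ✓
Status=489: rows 2, 6 → {Reading,Zone} = (Q, V55), (Q, V55) ✓
Status=496: rows 3, 4 → {Reading,Zone} = (T, V82), (T, V82) ✓
Every Status value is associated with a single {Reading, Zone} value, so Status → {Reading, Zone} holds.

Yes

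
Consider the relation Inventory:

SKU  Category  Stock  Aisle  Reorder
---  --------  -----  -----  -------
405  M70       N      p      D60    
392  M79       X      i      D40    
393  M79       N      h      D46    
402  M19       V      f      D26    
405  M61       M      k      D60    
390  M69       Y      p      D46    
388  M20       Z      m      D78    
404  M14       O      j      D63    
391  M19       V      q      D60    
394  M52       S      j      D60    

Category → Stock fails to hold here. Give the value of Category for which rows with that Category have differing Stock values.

Category=M70: 1 row → Stock = N ✓
Category=M79: 2 rows → Stock takes values {X, N} — violation
Category=M19: 2 rows → Stock = V, V ✓
Category=M61: 1 row → Stock = M ✓
Category=M69: 1 row → Stock = Y ✓
Category=M20: 1 row → Stock = Z ✓
Category=M14: 1 row → Stock = O ✓
Category=M52: 1 row → Stock = S ✓
The only Category value with inconsistent Stock is Category=M79.

M79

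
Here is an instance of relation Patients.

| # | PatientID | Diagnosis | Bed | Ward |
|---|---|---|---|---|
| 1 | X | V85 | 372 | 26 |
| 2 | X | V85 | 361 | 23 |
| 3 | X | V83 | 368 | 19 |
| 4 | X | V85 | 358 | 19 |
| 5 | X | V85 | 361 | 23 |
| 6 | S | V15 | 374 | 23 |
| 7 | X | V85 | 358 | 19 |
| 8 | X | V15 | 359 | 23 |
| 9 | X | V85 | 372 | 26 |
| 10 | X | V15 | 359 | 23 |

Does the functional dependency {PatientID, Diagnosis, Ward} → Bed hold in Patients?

Yes

(PatientID=X, Diagnosis=V85, Ward=26): rows 1, 9 → Bed = 372, 372 ✓
(PatientID=X, Diagnosis=V85, Ward=23): rows 2, 5 → Bed = 361, 361 ✓
(PatientID=X, Diagnosis=V83, Ward=19): row 3 → Bed = 368 ✓
(PatientID=X, Diagnosis=V85, Ward=19): rows 4, 7 → Bed = 358, 358 ✓
(PatientID=S, Diagnosis=V15, Ward=23): row 6 → Bed = 374 ✓
(PatientID=X, Diagnosis=V15, Ward=23): rows 8, 10 → Bed = 359, 359 ✓
Every {PatientID, Diagnosis, Ward} value is associated with a single Bed value, so {PatientID, Diagnosis, Ward} → Bed holds.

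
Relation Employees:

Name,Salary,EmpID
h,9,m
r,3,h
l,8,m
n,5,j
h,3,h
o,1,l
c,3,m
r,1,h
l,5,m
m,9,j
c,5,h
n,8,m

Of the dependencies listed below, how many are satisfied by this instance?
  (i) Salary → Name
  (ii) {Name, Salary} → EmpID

(i) Salary → Name: Salary=9: 2 rows → Name takes values {h, m} — violation; Salary=3: 3 rows → Name takes values {r, h, c} — violation; Salary=8: 2 rows → Name takes values {l, n} — violation; Salary=5: 3 rows → Name takes values {n, l, c} — violation; Salary=1: 2 rows → Name takes values {o, r} — violation — fails.
(ii) {Name, Salary} → EmpID: every LHS value maps to a single RHS value — holds.
1 of the 2 dependencies holds.

1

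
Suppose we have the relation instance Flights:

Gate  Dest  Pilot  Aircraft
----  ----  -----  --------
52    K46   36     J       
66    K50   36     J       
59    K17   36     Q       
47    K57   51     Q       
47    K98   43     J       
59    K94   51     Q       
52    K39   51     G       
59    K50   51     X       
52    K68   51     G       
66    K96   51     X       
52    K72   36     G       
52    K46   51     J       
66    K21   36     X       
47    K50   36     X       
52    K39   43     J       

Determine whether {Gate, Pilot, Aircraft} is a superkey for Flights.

Two distinct rows share (Gate=52, Pilot=51, Aircraft=G), so {Gate, Pilot, Aircraft} does not determine every attribute — not a superkey.

No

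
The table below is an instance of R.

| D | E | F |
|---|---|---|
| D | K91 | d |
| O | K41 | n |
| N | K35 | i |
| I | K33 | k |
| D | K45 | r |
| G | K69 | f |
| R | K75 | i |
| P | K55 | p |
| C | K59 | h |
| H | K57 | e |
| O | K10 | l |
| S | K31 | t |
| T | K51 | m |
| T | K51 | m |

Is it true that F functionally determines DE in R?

No

F=d: 1 row → {D,E} = (D, K91) ✓
F=n: 1 row → {D,E} = (O, K41) ✓
F=i: 2 rows → {D,E} takes values {(N, K35), (R, K75)} — violation
F=k: 1 row → {D,E} = (I, K33) ✓
F=r: 1 row → {D,E} = (D, K45) ✓
F=f: 1 row → {D,E} = (G, K69) ✓
F=p: 1 row → {D,E} = (P, K55) ✓
F=h: 1 row → {D,E} = (C, K59) ✓
F=e: 1 row → {D,E} = (H, K57) ✓
F=l: 1 row → {D,E} = (O, K10) ✓
F=t: 1 row → {D,E} = (S, K31) ✓
F=m: 2 rows → {D,E} = (T, K51), (T, K51) ✓
Two rows agree on F but differ on DE, so F → DE does not hold.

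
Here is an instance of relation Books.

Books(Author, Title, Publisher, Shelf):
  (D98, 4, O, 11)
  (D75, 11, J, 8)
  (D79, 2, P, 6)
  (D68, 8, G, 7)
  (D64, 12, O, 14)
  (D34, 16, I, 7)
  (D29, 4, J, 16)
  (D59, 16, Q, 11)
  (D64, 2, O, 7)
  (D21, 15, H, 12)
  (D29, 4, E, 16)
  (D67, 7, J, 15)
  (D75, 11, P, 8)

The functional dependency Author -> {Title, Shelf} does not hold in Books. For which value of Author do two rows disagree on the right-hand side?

Author=D98: 1 row → {Title,Shelf} = (4, 11) ✓
Author=D75: 2 rows → {Title,Shelf} = (11, 8), (11, 8) ✓
Author=D79: 1 row → {Title,Shelf} = (2, 6) ✓
Author=D68: 1 row → {Title,Shelf} = (8, 7) ✓
Author=D64: 2 rows → {Title,Shelf} takes values {(12, 14), (2, 7)} — violation
Author=D34: 1 row → {Title,Shelf} = (16, 7) ✓
Author=D29: 2 rows → {Title,Shelf} = (4, 16), (4, 16) ✓
Author=D59: 1 row → {Title,Shelf} = (16, 11) ✓
Author=D21: 1 row → {Title,Shelf} = (15, 12) ✓
Author=D67: 1 row → {Title,Shelf} = (7, 15) ✓
The only Author value with inconsistent RHS is Author=D64.

D64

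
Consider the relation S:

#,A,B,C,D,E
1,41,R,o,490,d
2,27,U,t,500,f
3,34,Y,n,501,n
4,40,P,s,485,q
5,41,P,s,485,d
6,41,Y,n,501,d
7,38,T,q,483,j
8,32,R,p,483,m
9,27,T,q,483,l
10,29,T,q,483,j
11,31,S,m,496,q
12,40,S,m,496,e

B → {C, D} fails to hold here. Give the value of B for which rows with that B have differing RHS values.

B=R: rows 1, 8 → {C,D} takes values {(o, 490), (p, 483)} — violation
B=U: row 2 → {C,D} = (t, 500) ✓
B=Y: rows 3, 6 → {C,D} = (n, 501), (n, 501) ✓
B=P: rows 4, 5 → {C,D} = (s, 485), (s, 485) ✓
B=T: rows 7, 9, 10 → {C,D} = (q, 483), (q, 483), (q, 483) ✓
B=S: rows 11, 12 → {C,D} = (m, 496), (m, 496) ✓
The only B value with inconsistent RHS is B=R.

R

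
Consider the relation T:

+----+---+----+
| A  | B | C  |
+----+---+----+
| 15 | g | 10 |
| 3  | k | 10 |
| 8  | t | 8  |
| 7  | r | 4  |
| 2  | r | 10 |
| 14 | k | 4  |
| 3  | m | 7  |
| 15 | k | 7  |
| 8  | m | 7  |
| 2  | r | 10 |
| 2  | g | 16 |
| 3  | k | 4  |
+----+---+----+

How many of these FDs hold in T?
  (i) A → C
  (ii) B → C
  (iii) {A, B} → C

0

(i) A → C: A=15: 2 rows → C takes values {10, 7} — violation; A=3: 3 rows → C takes values {10, 7, 4} — violation; A=8: 2 rows → C takes values {8, 7} — violation; A=2: 3 rows → C takes values {10, 16} — violation — fails.
(ii) B → C: B=g: 2 rows → C takes values {10, 16} — violation; B=k: 4 rows → C takes values {10, 4, 7} — violation; B=r: 3 rows → C takes values {4, 10} — violation — fails.
(iii) {A, B} → C: (A=3, B=k): 2 rows → C takes values {10, 4} — violation — fails.
None of the 3 dependencies hold.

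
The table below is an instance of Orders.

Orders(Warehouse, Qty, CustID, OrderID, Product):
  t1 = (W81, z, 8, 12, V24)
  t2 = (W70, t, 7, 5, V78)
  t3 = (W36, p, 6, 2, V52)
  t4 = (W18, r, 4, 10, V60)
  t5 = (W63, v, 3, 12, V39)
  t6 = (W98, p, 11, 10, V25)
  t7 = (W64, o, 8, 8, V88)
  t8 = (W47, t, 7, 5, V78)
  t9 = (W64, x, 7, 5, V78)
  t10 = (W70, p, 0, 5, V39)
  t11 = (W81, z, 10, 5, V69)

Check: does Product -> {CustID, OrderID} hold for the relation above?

Product=V24: row 1 → {CustID,OrderID} = (8, 12) ✓
Product=V78: rows 2, 8, 9 → {CustID,OrderID} = (7, 5), (7, 5), (7, 5) ✓
Product=V52: row 3 → {CustID,OrderID} = (6, 2) ✓
Product=V60: row 4 → {CustID,OrderID} = (4, 10) ✓
Product=V39: rows 5, 10 → {CustID,OrderID} takes values {(3, 12), (0, 5)} — violation
Product=V25: row 6 → {CustID,OrderID} = (11, 10) ✓
Product=V88: row 7 → {CustID,OrderID} = (8, 8) ✓
Product=V69: row 11 → {CustID,OrderID} = (10, 5) ✓
Two rows agree on Product but differ on {CustID, OrderID}, so Product -> {CustID, OrderID} does not hold.

No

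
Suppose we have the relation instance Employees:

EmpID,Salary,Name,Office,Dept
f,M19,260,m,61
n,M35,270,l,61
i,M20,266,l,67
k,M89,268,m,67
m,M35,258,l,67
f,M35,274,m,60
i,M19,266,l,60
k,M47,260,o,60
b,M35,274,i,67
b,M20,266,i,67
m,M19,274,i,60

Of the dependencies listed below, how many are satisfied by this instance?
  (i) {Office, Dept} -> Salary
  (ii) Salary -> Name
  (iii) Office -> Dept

0

(i) {Office, Dept} -> Salary: (Office=l, Dept=67): 2 rows → Salary takes values {M20, M35} — violation; (Office=i, Dept=67): 2 rows → Salary takes values {M35, M20} — violation — fails.
(ii) Salary -> Name: Salary=M19: 3 rows → Name takes values {260, 266, 274} — violation; Salary=M35: 4 rows → Name takes values {270, 258, 274} — violation — fails.
(iii) Office -> Dept: Office=m: 3 rows → Dept takes values {61, 67, 60} — violation; Office=l: 4 rows → Dept takes values {61, 67, 60} — violation; Office=i: 3 rows → Dept takes values {67, 60} — violation — fails.
None of the 3 dependencies hold.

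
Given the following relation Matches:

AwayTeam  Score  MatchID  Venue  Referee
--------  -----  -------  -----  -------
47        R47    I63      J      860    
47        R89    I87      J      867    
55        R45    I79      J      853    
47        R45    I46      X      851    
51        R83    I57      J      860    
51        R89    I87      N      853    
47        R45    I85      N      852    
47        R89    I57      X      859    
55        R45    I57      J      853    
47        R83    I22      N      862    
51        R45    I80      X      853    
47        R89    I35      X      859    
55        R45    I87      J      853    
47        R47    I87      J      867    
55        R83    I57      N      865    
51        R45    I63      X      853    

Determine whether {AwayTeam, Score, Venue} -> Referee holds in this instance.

(AwayTeam=47, Score=R47, Venue=J): 2 rows → Referee takes values {860, 867} — violation
(AwayTeam=47, Score=R89, Venue=J): 1 row → Referee = 867 ✓
(AwayTeam=55, Score=R45, Venue=J): 3 rows → Referee = 853, 853, 853 ✓
(AwayTeam=47, Score=R45, Venue=X): 1 row → Referee = 851 ✓
(AwayTeam=51, Score=R83, Venue=J): 1 row → Referee = 860 ✓
(AwayTeam=51, Score=R89, Venue=N): 1 row → Referee = 853 ✓
(AwayTeam=47, Score=R45, Venue=N): 1 row → Referee = 852 ✓
(AwayTeam=47, Score=R89, Venue=X): 2 rows → Referee = 859, 859 ✓
(AwayTeam=47, Score=R83, Venue=N): 1 row → Referee = 862 ✓
(AwayTeam=51, Score=R45, Venue=X): 2 rows → Referee = 853, 853 ✓
(AwayTeam=55, Score=R83, Venue=N): 1 row → Referee = 865 ✓
Two rows agree on {AwayTeam, Score, Venue} but differ on Referee, so {AwayTeam, Score, Venue} -> Referee does not hold.

No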